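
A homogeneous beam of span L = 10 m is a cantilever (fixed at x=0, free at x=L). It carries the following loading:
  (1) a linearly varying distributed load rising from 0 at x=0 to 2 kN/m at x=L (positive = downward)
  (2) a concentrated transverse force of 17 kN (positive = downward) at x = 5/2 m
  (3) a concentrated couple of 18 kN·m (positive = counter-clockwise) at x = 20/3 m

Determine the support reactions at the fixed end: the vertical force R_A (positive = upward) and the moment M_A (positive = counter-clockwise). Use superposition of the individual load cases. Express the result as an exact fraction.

R_A = 27 kN, M_A = 547/6 kN·m

Load 1 — triangular load w₀=2 kN/m (0→w₀ over full span):
  R_A = w₀L/2 = 2·10/2 = 10 kN
  M_A = w₀L²/3 = 2·10²/3 = 200/3 kN·m
Load 2 — point force P=17 kN at a=5/2 m (b=L-a=15/2):
  R_A = P = 17 kN
  M_A = Pa = 17·(5/2) = 85/2 kN·m
Load 3 — applied couple M₀=18 kN·m at a=20/3 m (b=L-a=10/3):
  R_A = 0 kN
  M_A = -M₀ = -18 kN·m
Superposition: R_A = 27 kN, M_A = 547/6 kN·m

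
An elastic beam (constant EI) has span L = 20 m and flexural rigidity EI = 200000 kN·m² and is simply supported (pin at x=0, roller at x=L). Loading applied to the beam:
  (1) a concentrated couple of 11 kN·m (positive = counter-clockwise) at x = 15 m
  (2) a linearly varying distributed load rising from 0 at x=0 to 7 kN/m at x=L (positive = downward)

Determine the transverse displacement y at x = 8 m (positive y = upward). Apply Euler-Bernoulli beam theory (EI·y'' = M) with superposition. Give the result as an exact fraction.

y(8) = -525523/15000000 m

Load 1 — applied couple M₀=11 kN·m at a=15 m (b=L-a=5):
  y_1 = (M₀x³/(6L)+C₁x)/EI  [x≤a] with C₁=M₀(3b²-L²)/(6L)=-715/24 = (11·8³/(6·20)+(-715/24)·8)/200000 = -957/1000000 m
Load 2 — triangular load w₀=7 kN/m (0→w₀ over full span):
  y_2 = -w₀x(7L⁴-10L²x²+3x⁴)/(360LEI) = -7·8·(7·20⁴-10·20²·8²+3·8⁴)/(360·20·200000) = -7987/234375 m
Superposition: y = Σ y_i = -525523/15000000 m ≈ -0.035035 m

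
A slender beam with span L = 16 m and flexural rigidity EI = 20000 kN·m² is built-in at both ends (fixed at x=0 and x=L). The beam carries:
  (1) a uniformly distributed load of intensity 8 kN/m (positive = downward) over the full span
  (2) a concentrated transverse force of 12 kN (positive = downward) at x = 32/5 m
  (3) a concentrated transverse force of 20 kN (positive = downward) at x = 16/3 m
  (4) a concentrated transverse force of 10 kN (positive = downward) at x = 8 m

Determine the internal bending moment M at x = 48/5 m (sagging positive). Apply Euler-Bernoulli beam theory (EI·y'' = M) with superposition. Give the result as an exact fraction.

M(48/5) = 1774852/16875 kN·m

Load 1 — uniform load w=8 kN/m over full span:
  M_1 = wLx/2 - wL²/12 - wx²/2 = 8·16·(48/5)/2 - 8·16²/12 - 8·(48/5)²/2 = 5632/75 kN·m
Load 2 — point force P=12 kN at a=32/5 m (b=L-a=48/5):
  M_2 = Pa²(a+3b)(L-x)/L³ - Pa²b/L²  [x>a] = 12·(32/5)²·((32/5)+3·(48/5))·(16-(48/5))/16³ - 12·(32/5)²·(48/5)/16² = 5376/625 kN·m
Load 3 — point force P=20 kN at a=16/3 m (b=L-a=32/3):
  M_3 = Pa²(a+3b)(L-x)/L³ - Pa²b/L²  [x>a] = 20·(16/3)²·((16/3)+3·(32/3))·(16-(48/5))/16³ - 20·(16/3)²·(32/3)/16² = 256/27 kN·m
Load 4 — point force P=10 kN at a=8 m (b=L-a=8):
  M_4 = Pa²(a+3b)(L-x)/L³ - Pa²b/L²  [x>a] = 10·8²·(8+3·8)·(16-(48/5))/16³ - 10·8²·8/16² = 12 kN·m
Superposition: M = Σ M_i = 1774852/16875 kN·m ≈ 105.176415 kN·m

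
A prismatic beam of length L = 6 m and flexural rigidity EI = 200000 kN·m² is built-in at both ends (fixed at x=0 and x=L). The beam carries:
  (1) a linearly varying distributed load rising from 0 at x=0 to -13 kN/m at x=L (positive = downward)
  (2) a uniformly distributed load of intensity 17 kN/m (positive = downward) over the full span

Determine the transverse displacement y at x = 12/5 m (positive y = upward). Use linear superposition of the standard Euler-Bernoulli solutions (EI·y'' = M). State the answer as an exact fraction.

Load 1 — triangular load w₀=-13 kN/m (0→w₀ over full span):
  y_1 = -w₀x²(L-x)²(x+2L)/(120LEI) = -(-13)·(12/5)²·(6-(12/5))²·((12/5)+2·6)/(120·6·200000) = 9477/97656250 m
Load 2 — uniform load w=17 kN/m over full span:
  y_2 = -wx²(L-x)²/(24EI) = -17·(12/5)²·(6-(12/5))²/(24·200000) = -4131/15625000 m
Superposition: y = Σ y_i = -65367/390625000 m ≈ -0.000167 m

y(12/5) = -65367/390625000 m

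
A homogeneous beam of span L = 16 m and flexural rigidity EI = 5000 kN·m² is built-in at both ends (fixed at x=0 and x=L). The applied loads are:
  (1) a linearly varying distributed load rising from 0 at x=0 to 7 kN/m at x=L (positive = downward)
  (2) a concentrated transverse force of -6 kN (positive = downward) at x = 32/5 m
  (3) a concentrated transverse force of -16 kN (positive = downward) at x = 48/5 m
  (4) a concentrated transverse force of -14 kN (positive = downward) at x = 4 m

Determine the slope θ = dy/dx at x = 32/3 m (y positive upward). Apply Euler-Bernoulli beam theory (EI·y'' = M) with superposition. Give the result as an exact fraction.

Load 1 — triangular load w₀=7 kN/m (0→w₀ over full span):
  θ_1 = -w₀(2x(L-x)(L-2x)(x+2L)+x²(L-x)²)/(120LEI) = -7·(2·(32/3)·(16-(32/3))·(16-2·(32/3))·((32/3)+2·16)+(32/3)²·(16-(32/3))²)/(120·16·5000) = 12544/759375 rad
Load 2 — point force P=-6 kN at a=32/5 m (b=L-a=48/5):
  θ_2 = Pa²(L-x)(2bL-(3b+a)(L-x))/(2L³EI)  [x>a] = (-6)·(32/5)²·(16-(32/3))·(2·(48/5)·16-(3·(48/5)+(32/5))·(16-(32/3)))/(2·16³·5000) = -896/234375 rad
Load 3 — point force P=-16 kN at a=48/5 m (b=L-a=32/5):
  θ_3 = Pa²(L-x)(2bL-(3b+a)(L-x))/(2L³EI)  [x>a] = (-16)·(48/5)²·(16-(32/3))·(2·(32/5)·16-(3·(32/5)+(48/5))·(16-(32/3)))/(2·16³·5000) = -768/78125 rad
Load 4 — point force P=-14 kN at a=4 m (b=L-a=12):
  θ_4 = Pa²(L-x)(2bL-(3b+a)(L-x))/(2L³EI)  [x>a] = (-14)·4²·(16-(32/3))·(2·12·16-(3·12+4)·(16-(32/3)))/(2·16³·5000) = -28/5625 rad
Superposition: θ = Σ θ_i = -1604/759375 rad ≈ -0.002112 rad

θ(32/3) = -1604/759375 rad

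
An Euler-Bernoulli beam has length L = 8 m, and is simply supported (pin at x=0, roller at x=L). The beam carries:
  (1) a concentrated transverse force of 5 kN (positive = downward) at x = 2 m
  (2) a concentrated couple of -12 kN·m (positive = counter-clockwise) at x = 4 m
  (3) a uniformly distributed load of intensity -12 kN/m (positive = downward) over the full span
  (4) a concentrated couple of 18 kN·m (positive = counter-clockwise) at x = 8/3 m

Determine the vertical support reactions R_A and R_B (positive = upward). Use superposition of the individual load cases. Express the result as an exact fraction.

Load 1 — point force P=5 kN at a=2 m (b=L-a=6):
  R_A = Pb/L = 5·6/8 = 15/4 kN
  R_B = Pa/L = 5·2/8 = 5/4 kN
Load 2 — applied couple M₀=-12 kN·m at a=4 m (b=L-a=4):
  R_A = M₀/L = (-12)/8 = -3/2 kN
  R_B = -M₀/L = -(-12)/8 = 3/2 kN
Load 3 — uniform load w=-12 kN/m over full span:
  R_A = wL/2 = (-12)·8/2 = -48 kN
  R_B = wL/2 = (-12)·8/2 = -48 kN
Load 4 — applied couple M₀=18 kN·m at a=8/3 m (b=L-a=16/3):
  R_A = M₀/L = 18/8 = 9/4 kN
  R_B = -M₀/L = -18/8 = -9/4 kN
Superposition: R_A = -87/2 kN, R_B = -95/2 kN

R_A = -87/2 kN, R_B = -95/2 kN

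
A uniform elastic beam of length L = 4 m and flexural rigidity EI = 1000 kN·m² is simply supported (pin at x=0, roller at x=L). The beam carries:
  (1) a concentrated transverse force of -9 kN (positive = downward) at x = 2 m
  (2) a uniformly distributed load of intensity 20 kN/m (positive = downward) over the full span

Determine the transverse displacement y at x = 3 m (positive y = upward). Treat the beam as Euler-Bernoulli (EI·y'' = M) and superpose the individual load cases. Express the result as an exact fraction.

y(3) = -157/4000 m

Load 1 — point force P=-9 kN at a=2 m (b=L-a=2):
  y_1 = -Pa(L-x)(2Lx-a²-x²)/(6LEI)  [x>a] = -(-9)·2·(4-3)·(2·4·3-2²-3²)/(6·4·1000) = 33/4000 m
Load 2 — uniform load w=20 kN/m over full span:
  y_2 = -wx(L³-2Lx²+x³)/(24EI) = -20·3·(4³-2·4·3²+3³)/(24·1000) = -19/400 m
Superposition: y = Σ y_i = -157/4000 m ≈ -0.039250 m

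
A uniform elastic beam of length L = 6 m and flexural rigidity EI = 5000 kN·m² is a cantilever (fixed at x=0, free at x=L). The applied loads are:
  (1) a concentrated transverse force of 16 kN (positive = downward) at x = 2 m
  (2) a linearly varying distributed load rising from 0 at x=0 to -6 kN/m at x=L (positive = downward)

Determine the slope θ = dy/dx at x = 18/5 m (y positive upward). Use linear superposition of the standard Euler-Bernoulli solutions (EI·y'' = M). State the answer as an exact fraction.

θ(18/5) = 36737/1562500 rad

Load 1 — point force P=16 kN at a=2 m (b=L-a=4):
  θ_1 = -Pa²/(2EI)  [x>a] = -16·2²/(2·5000) = -4/625 rad
Load 2 — triangular load w₀=-6 kN/m (0→w₀ over full span):
  θ_2 = (w₀Lx²/4-w₀L²x/3-w₀x⁴/(24L))/EI = ((-6)·6·(18/5)²/4-(-6)·6²·(18/5)/3-(-6)·(18/5)⁴/(24·6))/5000 = 46737/1562500 rad
Superposition: θ = Σ θ_i = 36737/1562500 rad ≈ 0.023512 rad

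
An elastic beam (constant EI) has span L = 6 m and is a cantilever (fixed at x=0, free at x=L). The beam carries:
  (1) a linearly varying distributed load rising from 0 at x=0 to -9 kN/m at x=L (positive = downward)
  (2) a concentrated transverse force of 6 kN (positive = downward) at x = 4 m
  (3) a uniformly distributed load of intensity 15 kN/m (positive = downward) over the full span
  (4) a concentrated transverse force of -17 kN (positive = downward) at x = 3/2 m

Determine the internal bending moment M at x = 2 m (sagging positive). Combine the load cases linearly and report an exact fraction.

Load 1 — triangular load w₀=-9 kN/m (0→w₀ over full span):
  M_1 = w₀Lx/2 - w₀L²/3 - w₀x³/(6L) = (-9)·6·2/2 - (-9)·6²/3 - (-9)·2³/(6·6) = 56 kN·m
Load 2 — point force P=6 kN at a=4 m (b=L-a=2):
  M_2 = -P(a-x)  [x≤a] = -6·(4-2) = -12 kN·m
Load 3 — uniform load w=15 kN/m over full span:
  M_3 = -w(L-x)²/2 = -15·(6-2)²/2 = -120 kN·m
Load 4 — point force P=-17 kN at a=3/2 m (b=L-a=9/2):
  M_4 = 0  [x>a] = 0 kN·m
Superposition: M = Σ M_i = -76 kN·m ≈ -76.000000 kN·m

M(2) = -76 kN·m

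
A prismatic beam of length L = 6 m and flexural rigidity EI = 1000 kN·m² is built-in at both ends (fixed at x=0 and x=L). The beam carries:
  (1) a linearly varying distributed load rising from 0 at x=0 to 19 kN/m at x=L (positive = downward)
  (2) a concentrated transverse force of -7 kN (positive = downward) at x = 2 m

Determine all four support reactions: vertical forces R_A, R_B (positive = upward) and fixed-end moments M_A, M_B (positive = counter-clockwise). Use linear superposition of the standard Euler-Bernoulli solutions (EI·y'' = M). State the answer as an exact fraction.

Load 1 — triangular load w₀=19 kN/m (0→w₀ over full span):
  R_A = 3w₀L/20 = 3·19·6/20 = 171/10 kN
  M_A = w₀L²/30 = 19·6²/30 = 114/5 kN·m
  R_B = 7w₀L/20 = 7·19·6/20 = 399/10 kN
  M_B = -w₀L²/20 = -19·6²/20 = -171/5 kN·m
Load 2 — point force P=-7 kN at a=2 m (b=L-a=4):
  R_A = Pb²(3a+b)/L³ = (-7)·4²·(3·2+4)/6³ = -140/27 kN
  M_A = Pab²/L² = (-7)·2·4²/6² = -56/9 kN·m
  R_B = Pa²(a+3b)/L³ = (-7)·2²·(2+3·4)/6³ = -49/27 kN
  M_B = -Pa²b/L² = -(-7)·2²·4/6² = 28/9 kN·m
Superposition: R_A = 3217/270 kN, M_A = 746/45 kN·m, R_B = 10283/270 kN, M_B = -1399/45 kN·m

R_A = 3217/270 kN, M_A = 746/45 kN·m, R_B = 10283/270 kN, M_B = -1399/45 kN·m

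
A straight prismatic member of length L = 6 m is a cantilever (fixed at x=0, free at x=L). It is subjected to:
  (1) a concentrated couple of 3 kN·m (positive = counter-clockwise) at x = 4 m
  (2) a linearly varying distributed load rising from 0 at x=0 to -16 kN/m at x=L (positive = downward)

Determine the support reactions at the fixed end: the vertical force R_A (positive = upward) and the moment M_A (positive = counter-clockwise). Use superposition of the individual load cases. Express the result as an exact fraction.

Load 1 — applied couple M₀=3 kN·m at a=4 m (b=L-a=2):
  R_A = 0 kN
  M_A = -M₀ = -3 kN·m
Load 2 — triangular load w₀=-16 kN/m (0→w₀ over full span):
  R_A = w₀L/2 = (-16)·6/2 = -48 kN
  M_A = w₀L²/3 = (-16)·6²/3 = -192 kN·m
Superposition: R_A = -48 kN, M_A = -195 kN·m

R_A = -48 kN, M_A = -195 kN·m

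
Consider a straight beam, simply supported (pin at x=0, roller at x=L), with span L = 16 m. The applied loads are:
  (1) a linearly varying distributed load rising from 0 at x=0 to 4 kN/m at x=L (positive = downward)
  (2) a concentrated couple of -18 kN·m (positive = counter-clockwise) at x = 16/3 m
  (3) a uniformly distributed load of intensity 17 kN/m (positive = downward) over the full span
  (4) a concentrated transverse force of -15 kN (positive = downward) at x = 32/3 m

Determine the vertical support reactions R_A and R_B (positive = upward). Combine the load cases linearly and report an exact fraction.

R_A = 3373/24 kN, R_B = 3563/24 kN

Load 1 — triangular load w₀=4 kN/m (0→w₀ over full span):
  R_A = w₀L/6 = 4·16/6 = 32/3 kN
  R_B = w₀L/3 = 4·16/3 = 64/3 kN
Load 2 — applied couple M₀=-18 kN·m at a=16/3 m (b=L-a=32/3):
  R_A = M₀/L = (-18)/16 = -9/8 kN
  R_B = -M₀/L = -(-18)/16 = 9/8 kN
Load 3 — uniform load w=17 kN/m over full span:
  R_A = wL/2 = 17·16/2 = 136 kN
  R_B = wL/2 = 17·16/2 = 136 kN
Load 4 — point force P=-15 kN at a=32/3 m (b=L-a=16/3):
  R_A = Pb/L = (-15)·(16/3)/16 = -5 kN
  R_B = Pa/L = (-15)·(32/3)/16 = -10 kN
Superposition: R_A = 3373/24 kN, R_B = 3563/24 kN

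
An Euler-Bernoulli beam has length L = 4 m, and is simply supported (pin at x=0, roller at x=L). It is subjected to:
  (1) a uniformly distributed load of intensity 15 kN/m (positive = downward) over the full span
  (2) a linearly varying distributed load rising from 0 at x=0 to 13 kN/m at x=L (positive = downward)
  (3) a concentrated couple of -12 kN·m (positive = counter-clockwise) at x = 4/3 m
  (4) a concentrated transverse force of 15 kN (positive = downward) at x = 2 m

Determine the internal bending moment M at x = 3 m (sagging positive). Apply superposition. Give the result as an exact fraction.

Load 1 — uniform load w=15 kN/m over full span:
  M_1 = wx(L-x)/2 = 15·3·(4-3)/2 = 45/2 kN·m
Load 2 — triangular load w₀=13 kN/m (0→w₀ over full span):
  M_2 = w₀Lx/6 - w₀x³/(6L) = 13·4·3/6 - 13·3³/(6·4) = 91/8 kN·m
Load 3 — applied couple M₀=-12 kN·m at a=4/3 m (b=L-a=8/3):
  M_3 = M₀x/L - M₀  [x>a] = (-12)·3/4 - (-12) = 3 kN·m
Load 4 — point force P=15 kN at a=2 m (b=L-a=2):
  M_4 = Pa(L-x)/L  [x>a] = 15·2·(4-3)/4 = 15/2 kN·m
Superposition: M = Σ M_i = 355/8 kN·m ≈ 44.375000 kN·m

M(3) = 355/8 kN·m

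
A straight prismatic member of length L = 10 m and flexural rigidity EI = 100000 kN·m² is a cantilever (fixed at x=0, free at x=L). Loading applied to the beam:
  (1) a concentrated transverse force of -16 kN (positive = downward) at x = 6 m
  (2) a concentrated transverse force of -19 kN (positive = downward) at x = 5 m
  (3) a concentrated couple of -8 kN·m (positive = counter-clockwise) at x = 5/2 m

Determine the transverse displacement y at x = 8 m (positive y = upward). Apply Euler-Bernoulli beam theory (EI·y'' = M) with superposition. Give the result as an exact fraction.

y(8) = 18583/600000 m

Load 1 — point force P=-16 kN at a=6 m (b=L-a=4):
  y_1 = -Pa²(3x-a)/(6EI)  [x>a] = -(-16)·6²·(3·8-6)/(6·100000) = 54/3125 m
Load 2 — point force P=-19 kN at a=5 m (b=L-a=5):
  y_2 = -Pa²(3x-a)/(6EI)  [x>a] = -(-19)·5²·(3·8-5)/(6·100000) = 361/24000 m
Load 3 — applied couple M₀=-8 kN·m at a=5/2 m (b=L-a=15/2):
  y_3 = M₀a(2x-a)/(2EI)  [x>a] = (-8)·(5/2)·(2·8-(5/2))/(2·100000) = -27/20000 m
Superposition: y = Σ y_i = 18583/600000 m ≈ 0.030972 m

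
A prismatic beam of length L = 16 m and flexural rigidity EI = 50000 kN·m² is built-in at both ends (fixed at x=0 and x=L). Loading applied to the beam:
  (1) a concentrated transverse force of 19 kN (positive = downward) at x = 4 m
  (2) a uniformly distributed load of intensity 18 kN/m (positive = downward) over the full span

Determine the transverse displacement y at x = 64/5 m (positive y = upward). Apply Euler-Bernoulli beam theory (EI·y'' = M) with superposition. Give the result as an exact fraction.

Load 1 — point force P=19 kN at a=4 m (b=L-a=12):
  y_1 = -Pa²(L-x)²(3bL-(3b+a)(L-x))/(6L³EI)  [x>a] = -19·4²·(16-(64/5))²·(3·12·16-(3·12+4)·(16-(64/5)))/(6·16³·50000) = -266/234375 m
Load 2 — uniform load w=18 kN/m over full span:
  y_2 = -wx²(L-x)²/(24EI) = -18·(64/5)²·(16-(64/5))²/(24·50000) = -49152/1953125 m
Superposition: y = Σ y_i = -154106/5859375 m ≈ -0.026301 m

y(64/5) = -154106/5859375 m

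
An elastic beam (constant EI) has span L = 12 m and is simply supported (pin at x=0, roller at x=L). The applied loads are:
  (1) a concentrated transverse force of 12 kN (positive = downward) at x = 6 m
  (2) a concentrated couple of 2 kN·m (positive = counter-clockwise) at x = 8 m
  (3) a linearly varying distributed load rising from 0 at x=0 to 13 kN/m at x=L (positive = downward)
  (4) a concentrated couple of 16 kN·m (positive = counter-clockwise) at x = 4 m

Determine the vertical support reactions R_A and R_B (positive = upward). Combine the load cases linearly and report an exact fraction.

R_A = 67/2 kN, R_B = 113/2 kN

Load 1 — point force P=12 kN at a=6 m (b=L-a=6):
  R_A = Pb/L = 12·6/12 = 6 kN
  R_B = Pa/L = 12·6/12 = 6 kN
Load 2 — applied couple M₀=2 kN·m at a=8 m (b=L-a=4):
  R_A = M₀/L = 2/12 = 1/6 kN
  R_B = -M₀/L = -2/12 = -1/6 kN
Load 3 — triangular load w₀=13 kN/m (0→w₀ over full span):
  R_A = w₀L/6 = 13·12/6 = 26 kN
  R_B = w₀L/3 = 13·12/3 = 52 kN
Load 4 — applied couple M₀=16 kN·m at a=4 m (b=L-a=8):
  R_A = M₀/L = 16/12 = 4/3 kN
  R_B = -M₀/L = -16/12 = -4/3 kN
Superposition: R_A = 67/2 kN, R_B = 113/2 kN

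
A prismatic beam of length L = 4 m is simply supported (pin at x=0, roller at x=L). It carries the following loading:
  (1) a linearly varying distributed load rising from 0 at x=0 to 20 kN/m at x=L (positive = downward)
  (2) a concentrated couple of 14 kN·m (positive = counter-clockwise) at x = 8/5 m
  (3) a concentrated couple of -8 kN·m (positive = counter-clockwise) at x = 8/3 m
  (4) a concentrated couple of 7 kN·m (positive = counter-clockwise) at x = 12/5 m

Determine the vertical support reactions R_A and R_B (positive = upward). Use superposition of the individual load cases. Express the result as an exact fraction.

R_A = 199/12 kN, R_B = 281/12 kN

Load 1 — triangular load w₀=20 kN/m (0→w₀ over full span):
  R_A = w₀L/6 = 20·4/6 = 40/3 kN
  R_B = w₀L/3 = 20·4/3 = 80/3 kN
Load 2 — applied couple M₀=14 kN·m at a=8/5 m (b=L-a=12/5):
  R_A = M₀/L = 14/4 = 7/2 kN
  R_B = -M₀/L = -14/4 = -7/2 kN
Load 3 — applied couple M₀=-8 kN·m at a=8/3 m (b=L-a=4/3):
  R_A = M₀/L = (-8)/4 = -2 kN
  R_B = -M₀/L = -(-8)/4 = 2 kN
Load 4 — applied couple M₀=7 kN·m at a=12/5 m (b=L-a=8/5):
  R_A = M₀/L = 7/4 kN
  R_B = -M₀/L = -7/4 kN
Superposition: R_A = 199/12 kN, R_B = 281/12 kN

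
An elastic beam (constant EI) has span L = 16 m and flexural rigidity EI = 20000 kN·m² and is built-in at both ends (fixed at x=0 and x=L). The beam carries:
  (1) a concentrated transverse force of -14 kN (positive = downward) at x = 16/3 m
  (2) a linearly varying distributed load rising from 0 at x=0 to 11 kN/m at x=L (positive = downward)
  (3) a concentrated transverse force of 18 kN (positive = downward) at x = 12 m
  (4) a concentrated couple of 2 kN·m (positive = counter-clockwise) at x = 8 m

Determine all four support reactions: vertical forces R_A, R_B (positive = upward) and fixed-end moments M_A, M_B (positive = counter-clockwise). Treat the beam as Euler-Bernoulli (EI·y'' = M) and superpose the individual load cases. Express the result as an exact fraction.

Load 1 — point force P=-14 kN at a=16/3 m (b=L-a=32/3):
  R_A = Pb²(3a+b)/L³ = (-14)·(32/3)²·(3·(16/3)+(32/3))/16³ = -280/27 kN
  M_A = Pab²/L² = (-14)·(16/3)·(32/3)²/16² = -896/27 kN·m
  R_B = Pa²(a+3b)/L³ = (-14)·(16/3)²·((16/3)+3·(32/3))/16³ = -98/27 kN
  M_B = -Pa²b/L² = -(-14)·(16/3)²·(32/3)/16² = 448/27 kN·m
Load 2 — triangular load w₀=11 kN/m (0→w₀ over full span):
  R_A = 3w₀L/20 = 3·11·16/20 = 132/5 kN
  M_A = w₀L²/30 = 11·16²/30 = 1408/15 kN·m
  R_B = 7w₀L/20 = 7·11·16/20 = 308/5 kN
  M_B = -w₀L²/20 = -11·16²/20 = -704/5 kN·m
Load 3 — point force P=18 kN at a=12 m (b=L-a=4):
  R_A = Pb²(3a+b)/L³ = 18·4²·(3·12+4)/16³ = 45/16 kN
  M_A = Pab²/L² = 18·12·4²/16² = 27/2 kN·m
  R_B = Pa²(a+3b)/L³ = 18·12²·(12+3·4)/16³ = 243/16 kN
  M_B = -Pa²b/L² = -18·12²·4/16² = -81/2 kN·m
Load 4 — applied couple M₀=2 kN·m at a=8 m (b=L-a=8):
  R_A = 6M₀ab/L³ = 6·2·8·8/16³ = 3/16 kN
  M_A = M₀b(2a-b)/L² = 2·8·(2·8-8)/16² = 1/2 kN·m
  R_B = -6M₀ab/L³ = -6·2·8·8/16³ = -3/16 kN
  M_B = M₀a(2b-a)/L² = 2·8·(2·8-8)/16² = 1/2 kN·m
Superposition: R_A = 2569/135 kN, M_A = 10082/135 kN·m, R_B = 9851/135 kN, M_B = -22168/135 kN·m

R_A = 2569/135 kN, M_A = 10082/135 kN·m, R_B = 9851/135 kN, M_B = -22168/135 kN·m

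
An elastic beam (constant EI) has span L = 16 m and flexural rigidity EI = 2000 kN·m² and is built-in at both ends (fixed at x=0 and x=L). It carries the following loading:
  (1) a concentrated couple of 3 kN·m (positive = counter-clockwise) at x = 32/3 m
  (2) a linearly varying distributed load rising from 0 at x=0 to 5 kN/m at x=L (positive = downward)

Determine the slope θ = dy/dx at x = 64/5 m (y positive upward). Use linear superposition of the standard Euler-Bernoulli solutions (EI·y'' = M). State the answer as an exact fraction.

Load 1 — applied couple M₀=3 kN·m at a=32/3 m (b=L-a=16/3):
  θ_1 = (R_Ax²/2 - M_Ax - M₀(x-a))/EI  [x>a] with R_A=1/4, M_A=1 = ((1/4)·(64/5)²/2 - 1·(64/5) - 3·((64/5)-(32/3)))/2000 = 2/3125 rad
Load 2 — triangular load w₀=5 kN/m (0→w₀ over full span):
  θ_2 = -w₀(2x(L-x)(L-2x)(x+2L)+x²(L-x)²)/(120LEI) = -5·(2·(64/5)·(16-(64/5))·(16-2·(64/5))·((64/5)+2·16)+(64/5)²·(16-(64/5))²)/(120·16·2000) = 2048/46875 rad
Superposition: θ = Σ θ_i = 2078/46875 rad ≈ 0.044331 rad

θ(64/5) = 2078/46875 rad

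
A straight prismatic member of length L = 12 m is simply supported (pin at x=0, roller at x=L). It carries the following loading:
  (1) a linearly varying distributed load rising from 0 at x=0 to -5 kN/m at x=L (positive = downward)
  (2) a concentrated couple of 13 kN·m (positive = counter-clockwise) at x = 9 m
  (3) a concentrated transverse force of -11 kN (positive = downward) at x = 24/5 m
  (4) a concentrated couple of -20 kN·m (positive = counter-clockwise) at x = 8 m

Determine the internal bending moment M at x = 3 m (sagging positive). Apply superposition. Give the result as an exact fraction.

M(3) = -1987/40 kN·m

Load 1 — triangular load w₀=-5 kN/m (0→w₀ over full span):
  M_1 = w₀Lx/6 - w₀x³/(6L) = (-5)·12·3/6 - (-5)·3³/(6·12) = -225/8 kN·m
Load 2 — applied couple M₀=13 kN·m at a=9 m (b=L-a=3):
  M_2 = M₀x/L  [x≤a] = 13·3/12 = 13/4 kN·m
Load 3 — point force P=-11 kN at a=24/5 m (b=L-a=36/5):
  M_3 = Pbx/L  [x≤a] = (-11)·(36/5)·3/12 = -99/5 kN·m
Load 4 — applied couple M₀=-20 kN·m at a=8 m (b=L-a=4):
  M_4 = M₀x/L  [x≤a] = (-20)·3/12 = -5 kN·m
Superposition: M = Σ M_i = -1987/40 kN·m ≈ -49.675000 kN·m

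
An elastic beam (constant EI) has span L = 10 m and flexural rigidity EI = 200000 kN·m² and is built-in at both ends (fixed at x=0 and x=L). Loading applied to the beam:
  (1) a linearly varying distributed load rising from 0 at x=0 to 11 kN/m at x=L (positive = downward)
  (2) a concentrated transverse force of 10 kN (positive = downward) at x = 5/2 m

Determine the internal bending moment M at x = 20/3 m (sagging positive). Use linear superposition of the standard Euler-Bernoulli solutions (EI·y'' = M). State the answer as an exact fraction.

Load 1 — triangular load w₀=11 kN/m (0→w₀ over full span):
  M_1 = 3w₀Lx/20 - w₀L²/30 - w₀x³/(6L) = 3·11·10·(20/3)/20 - 11·10²/30 - 11·(20/3)³/(6·10) = 1540/81 kN·m
Load 2 — point force P=10 kN at a=5/2 m (b=L-a=15/2):
  M_2 = Pa²(a+3b)(L-x)/L³ - Pa²b/L²  [x>a] = 10·(5/2)²·((5/2)+3·(15/2))·(10-(20/3))/10³ - 10·(5/2)²·(15/2)/10² = 25/48 kN·m
Superposition: M = Σ M_i = 25315/1296 kN·m ≈ 19.533179 kN·m

M(20/3) = 25315/1296 kN·m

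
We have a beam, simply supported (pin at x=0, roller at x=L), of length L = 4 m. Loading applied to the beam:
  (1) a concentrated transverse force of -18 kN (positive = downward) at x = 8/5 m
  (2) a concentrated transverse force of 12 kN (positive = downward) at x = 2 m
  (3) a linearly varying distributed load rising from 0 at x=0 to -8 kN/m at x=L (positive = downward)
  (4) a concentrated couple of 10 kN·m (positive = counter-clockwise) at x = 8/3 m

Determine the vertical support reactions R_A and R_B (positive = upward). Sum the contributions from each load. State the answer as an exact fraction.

Load 1 — point force P=-18 kN at a=8/5 m (b=L-a=12/5):
  R_A = Pb/L = (-18)·(12/5)/4 = -54/5 kN
  R_B = Pa/L = (-18)·(8/5)/4 = -36/5 kN
Load 2 — point force P=12 kN at a=2 m (b=L-a=2):
  R_A = Pb/L = 12·2/4 = 6 kN
  R_B = Pa/L = 12·2/4 = 6 kN
Load 3 — triangular load w₀=-8 kN/m (0→w₀ over full span):
  R_A = w₀L/6 = (-8)·4/6 = -16/3 kN
  R_B = w₀L/3 = (-8)·4/3 = -32/3 kN
Load 4 — applied couple M₀=10 kN·m at a=8/3 m (b=L-a=4/3):
  R_A = M₀/L = 10/4 = 5/2 kN
  R_B = -M₀/L = -10/4 = -5/2 kN
Superposition: R_A = -229/30 kN, R_B = -431/30 kN

R_A = -229/30 kN, R_B = -431/30 kN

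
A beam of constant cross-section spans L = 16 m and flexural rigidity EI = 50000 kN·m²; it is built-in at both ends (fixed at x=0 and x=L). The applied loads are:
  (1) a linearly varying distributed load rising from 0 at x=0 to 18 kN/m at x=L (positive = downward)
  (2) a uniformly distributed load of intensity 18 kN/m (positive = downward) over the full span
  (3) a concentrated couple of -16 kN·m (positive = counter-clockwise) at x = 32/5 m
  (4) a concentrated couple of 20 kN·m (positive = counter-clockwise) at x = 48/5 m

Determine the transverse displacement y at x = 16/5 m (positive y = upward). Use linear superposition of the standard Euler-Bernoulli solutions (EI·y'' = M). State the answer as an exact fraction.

y(16/5) = -1789952/48828125 m

Load 1 — triangular load w₀=18 kN/m (0→w₀ over full span):
  y_1 = -w₀x²(L-x)²(x+2L)/(120LEI) = -18·(16/5)²·(16-(16/5))²·((16/5)+2·16)/(120·16·50000) = -540672/48828125 m
Load 2 — uniform load w=18 kN/m over full span:
  y_2 = -wx²(L-x)²/(24EI) = -18·(16/5)²·(16-(16/5))²/(24·50000) = -49152/1953125 m
Load 3 — applied couple M₀=-16 kN·m at a=32/5 m (b=L-a=48/5):
  y_3 = (R_Ax³/6 - M_Ax²/2)/EI  [x≤a] with R_A=-36/25, M_A=-48/25 = ((-36/25)·(16/5)³/6 - (-48/25)·(16/5)²/2)/50000 = 384/9765625 m
Load 4 — applied couple M₀=20 kN·m at a=48/5 m (b=L-a=32/5):
  y_4 = (R_Ax³/6 - M_Ax²/2)/EI  [x≤a] with R_A=9/5, M_A=32/5 = ((9/5)·(16/5)³/6 - (32/5)·(16/5)²/2)/50000 = -896/1953125 m
Superposition: y = Σ y_i = -1789952/48828125 m ≈ -0.036658 m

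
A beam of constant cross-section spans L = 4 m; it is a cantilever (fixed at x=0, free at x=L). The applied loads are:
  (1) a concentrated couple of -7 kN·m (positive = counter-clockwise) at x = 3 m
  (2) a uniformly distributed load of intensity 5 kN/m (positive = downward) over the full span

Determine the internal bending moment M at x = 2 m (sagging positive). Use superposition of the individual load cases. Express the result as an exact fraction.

Load 1 — applied couple M₀=-7 kN·m at a=3 m (b=L-a=1):
  M_1 = M₀  [x≤a] = (-7) = -7 kN·m
Load 2 — uniform load w=5 kN/m over full span:
  M_2 = -w(L-x)²/2 = -5·(4-2)²/2 = -10 kN·m
Superposition: M = Σ M_i = -17 kN·m ≈ -17.000000 kN·m

M(2) = -17 kN·m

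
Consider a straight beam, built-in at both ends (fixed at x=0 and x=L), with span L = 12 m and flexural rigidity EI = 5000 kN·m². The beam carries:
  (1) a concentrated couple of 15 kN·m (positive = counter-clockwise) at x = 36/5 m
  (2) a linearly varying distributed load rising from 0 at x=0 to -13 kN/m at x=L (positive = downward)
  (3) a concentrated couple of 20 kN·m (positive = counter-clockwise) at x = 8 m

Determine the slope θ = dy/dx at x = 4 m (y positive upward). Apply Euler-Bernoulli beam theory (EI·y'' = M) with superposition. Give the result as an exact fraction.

θ(4) = 113/9375 rad

Load 1 — applied couple M₀=15 kN·m at a=36/5 m (b=L-a=24/5):
  θ_1 = (R_Ax²/2 - M_Ax)/EI  [x≤a] with R_A=9/5, M_A=24/5 = ((9/5)·4²/2 - (24/5)·4)/5000 = -3/3125 rad
Load 2 — triangular load w₀=-13 kN/m (0→w₀ over full span):
  θ_2 = -w₀(2x(L-x)(L-2x)(x+2L)+x²(L-x)²)/(120LEI) = -(-13)·(2·4·(12-4)·(12-2·4)·(4+2·12)+4²·(12-4)²)/(120·12·5000) = 416/28125 rad
Load 3 — applied couple M₀=20 kN·m at a=8 m (b=L-a=4):
  θ_3 = (R_Ax²/2 - M_Ax)/EI  [x≤a] with R_A=20/9, M_A=20/3 = ((20/9)·4²/2 - (20/3)·4)/5000 = -2/1125 rad
Superposition: θ = Σ θ_i = 113/9375 rad ≈ 0.012053 rad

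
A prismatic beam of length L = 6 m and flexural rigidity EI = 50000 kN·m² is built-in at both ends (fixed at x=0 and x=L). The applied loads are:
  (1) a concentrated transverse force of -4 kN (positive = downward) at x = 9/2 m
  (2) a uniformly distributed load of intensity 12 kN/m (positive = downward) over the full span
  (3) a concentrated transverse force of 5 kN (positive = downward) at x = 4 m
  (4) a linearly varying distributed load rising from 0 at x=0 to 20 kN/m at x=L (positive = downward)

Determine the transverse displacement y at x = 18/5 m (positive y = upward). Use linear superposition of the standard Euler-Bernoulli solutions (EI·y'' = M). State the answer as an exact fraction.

y(18/5) = -894537/625000000 m

Load 1 — point force P=-4 kN at a=9/2 m (b=L-a=3/2):
  y_1 = -Pb²x²(3aL-(3a+b)x)/(6L³EI)  [x≤a] = -(-4)·(3/2)²·(18/5)²·(3·(9/2)·6-(3·(9/2)+(3/2))·(18/5))/(6·6³·50000) = 243/5000000 m
Load 2 — uniform load w=12 kN/m over full span:
  y_2 = -wx²(L-x)²/(24EI) = -12·(18/5)²·(6-(18/5))²/(24·50000) = -1458/1953125 m
Load 3 — point force P=5 kN at a=4 m (b=L-a=2):
  y_3 = -Pb²x²(3aL-(3a+b)x)/(6L³EI)  [x≤a] = -5·2²·(18/5)²·(3·4·6-(3·4+2)·(18/5))/(6·6³·50000) = -27/312500 m
Load 4 — triangular load w₀=20 kN/m (0→w₀ over full span):
  y_4 = -w₀x²(L-x)²(x+2L)/(120LEI) = -20·(18/5)²·(6-(18/5))²·((18/5)+2·6)/(120·6·50000) = -6318/9765625 m
Superposition: y = Σ y_i = -894537/625000000 m ≈ -0.001431 m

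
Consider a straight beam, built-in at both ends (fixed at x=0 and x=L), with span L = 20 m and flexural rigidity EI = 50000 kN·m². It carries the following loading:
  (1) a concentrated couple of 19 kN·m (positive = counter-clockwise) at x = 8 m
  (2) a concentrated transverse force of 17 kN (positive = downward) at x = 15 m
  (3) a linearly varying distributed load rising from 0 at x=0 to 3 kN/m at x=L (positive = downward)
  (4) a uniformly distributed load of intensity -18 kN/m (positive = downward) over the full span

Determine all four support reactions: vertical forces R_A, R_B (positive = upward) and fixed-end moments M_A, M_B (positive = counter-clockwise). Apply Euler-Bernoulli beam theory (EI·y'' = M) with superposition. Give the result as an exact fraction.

R_A = -667903/4000 kN, M_A = -216713/400 kN·m, R_B = -584097/4000 kN, M_B = 199307/400 kN·m

Load 1 — applied couple M₀=19 kN·m at a=8 m (b=L-a=12):
  R_A = 6M₀ab/L³ = 6·19·8·12/20³ = 171/125 kN
  M_A = M₀b(2a-b)/L² = 19·12·(2·8-12)/20² = 57/25 kN·m
  R_B = -6M₀ab/L³ = -6·19·8·12/20³ = -171/125 kN
  M_B = M₀a(2b-a)/L² = 19·8·(2·12-8)/20² = 152/25 kN·m
Load 2 — point force P=17 kN at a=15 m (b=L-a=5):
  R_A = Pb²(3a+b)/L³ = 17·5²·(3·15+5)/20³ = 85/32 kN
  M_A = Pab²/L² = 17·15·5²/20² = 255/16 kN·m
  R_B = Pa²(a+3b)/L³ = 17·15²·(15+3·5)/20³ = 459/32 kN
  M_B = -Pa²b/L² = -17·15²·5/20² = -765/16 kN·m
Load 3 — triangular load w₀=3 kN/m (0→w₀ over full span):
  R_A = 3w₀L/20 = 3·3·20/20 = 9 kN
  M_A = w₀L²/30 = 3·20²/30 = 40 kN·m
  R_B = 7w₀L/20 = 7·3·20/20 = 21 kN
  M_B = -w₀L²/20 = -3·20²/20 = -60 kN·m
Load 4 — uniform load w=-18 kN/m over full span:
  R_A = wL/2 = (-18)·20/2 = -180 kN
  M_A = wL²/12 = (-18)·20²/12 = -600 kN·m
  R_B = wL/2 = (-18)·20/2 = -180 kN
  M_B = -wL²/12 = -(-18)·20²/12 = 600 kN·m
Superposition: R_A = -667903/4000 kN, M_A = -216713/400 kN·m, R_B = -584097/4000 kN, M_B = 199307/400 kN·m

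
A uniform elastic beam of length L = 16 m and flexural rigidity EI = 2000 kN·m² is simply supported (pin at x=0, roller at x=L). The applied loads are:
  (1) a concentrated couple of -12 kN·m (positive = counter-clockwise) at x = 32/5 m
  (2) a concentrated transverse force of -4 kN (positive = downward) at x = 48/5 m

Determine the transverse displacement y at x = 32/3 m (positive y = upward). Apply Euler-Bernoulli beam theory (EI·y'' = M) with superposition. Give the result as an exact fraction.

y(32/3) = 46208/421875 m

Load 1 — applied couple M₀=-12 kN·m at a=32/5 m (b=L-a=48/5):
  y_1 = (M₀x³/(6L)-M₀(x-a)²/2+C₁x)/EI  [x>a] with C₁=M₀(3b²-L²)/(6L)=-64/25 = ((-12)·(32/3)³/(6·16)-(-12)·((32/3)-(32/5))²/2+(-64/25)·(32/3))/2000 = -2944/84375 m
Load 2 — point force P=-4 kN at a=48/5 m (b=L-a=32/5):
  y_2 = -Pa(L-x)(2Lx-a²-x²)/(6LEI)  [x>a] = -(-4)·(48/5)·(16-(32/3))·(2·16·(32/3)-(48/5)²-(32/3)²)/(6·16·2000) = 60928/421875 m
Superposition: y = Σ y_i = 46208/421875 m ≈ 0.109530 m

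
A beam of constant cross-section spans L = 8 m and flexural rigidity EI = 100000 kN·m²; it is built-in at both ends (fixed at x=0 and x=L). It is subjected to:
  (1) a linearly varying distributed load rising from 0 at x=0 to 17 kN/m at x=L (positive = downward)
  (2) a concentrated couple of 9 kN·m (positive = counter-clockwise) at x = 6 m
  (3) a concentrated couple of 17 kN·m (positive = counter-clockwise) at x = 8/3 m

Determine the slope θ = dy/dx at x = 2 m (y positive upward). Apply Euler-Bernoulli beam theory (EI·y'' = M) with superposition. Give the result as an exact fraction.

Load 1 — triangular load w₀=17 kN/m (0→w₀ over full span):
  θ_1 = -w₀(2x(L-x)(L-2x)(x+2L)+x²(L-x)²)/(120LEI) = -17·(2·2·(8-2)·(8-2·2)·(2+2·8)+2²·(8-2)²)/(120·8·100000) = -663/2000000 rad
Load 2 — applied couple M₀=9 kN·m at a=6 m (b=L-a=2):
  θ_2 = (R_Ax²/2 - M_Ax)/EI  [x≤a] with R_A=81/64, M_A=45/16 = ((81/64)·2²/2 - (45/16)·2)/100000 = -99/3200000 rad
Load 3 — applied couple M₀=17 kN·m at a=8/3 m (b=L-a=16/3):
  θ_3 = (R_Ax²/2 - M_Ax)/EI  [x≤a] with R_A=17/6, M_A=0 = ((17/6)·2²/2 - 0·2)/100000 = 17/300000 rad
Superposition: θ = Σ θ_i = -14677/48000000 rad ≈ -0.000306 rad

θ(2) = -14677/48000000 rad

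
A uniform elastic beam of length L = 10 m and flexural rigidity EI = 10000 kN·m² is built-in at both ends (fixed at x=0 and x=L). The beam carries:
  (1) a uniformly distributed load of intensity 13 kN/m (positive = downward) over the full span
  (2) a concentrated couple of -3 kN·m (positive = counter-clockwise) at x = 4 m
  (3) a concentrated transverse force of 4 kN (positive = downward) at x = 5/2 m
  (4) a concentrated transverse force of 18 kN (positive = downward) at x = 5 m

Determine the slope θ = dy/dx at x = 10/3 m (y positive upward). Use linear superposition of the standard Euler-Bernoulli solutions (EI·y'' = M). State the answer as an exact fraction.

θ(10/3) = -87347/8100000 rad

Load 1 — uniform load w=13 kN/m over full span:
  θ_1 = -wx(L-x)(L-2x)/(12EI) = -13·(10/3)·(10-(10/3))·(10-2·(10/3))/(12·10000) = -13/1620 rad
Load 2 — applied couple M₀=-3 kN·m at a=4 m (b=L-a=6):
  θ_2 = (R_Ax²/2 - M_Ax)/EI  [x≤a] with R_A=-54/125, M_A=-9/25 = ((-54/125)·(10/3)²/2 - (-9/25)·(10/3))/10000 = -3/25000 rad
Load 3 — point force P=4 kN at a=5/2 m (b=L-a=15/2):
  θ_3 = Pa²(L-x)(2bL-(3b+a)(L-x))/(2L³EI)  [x>a] = 4·(5/2)²·(10-(10/3))·(2·(15/2)·10-(3·(15/2)+(5/2))·(10-(10/3)))/(2·10³·10000) = -1/7200 rad
Load 4 — point force P=18 kN at a=5 m (b=L-a=5):
  θ_4 = -Pb²x(2aL-(3a+b)x)/(2L³EI)  [x≤a] = -18·5²·(10/3)·(2·5·10-(3·5+5)·(10/3))/(2·10³·10000) = -1/400 rad
Superposition: θ = Σ θ_i = -87347/8100000 rad ≈ -0.010784 rad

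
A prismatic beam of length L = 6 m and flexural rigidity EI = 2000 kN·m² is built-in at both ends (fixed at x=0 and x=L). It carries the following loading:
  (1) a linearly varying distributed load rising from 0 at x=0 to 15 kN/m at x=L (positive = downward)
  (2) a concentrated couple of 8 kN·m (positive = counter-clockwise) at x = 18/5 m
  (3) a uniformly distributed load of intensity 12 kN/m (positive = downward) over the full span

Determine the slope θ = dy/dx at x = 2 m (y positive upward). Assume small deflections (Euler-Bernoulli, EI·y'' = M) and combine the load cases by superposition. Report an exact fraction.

θ(2) = -131/9375 rad

Load 1 — triangular load w₀=15 kN/m (0→w₀ over full span):
  θ_1 = -w₀(2x(L-x)(L-2x)(x+2L)+x²(L-x)²)/(120LEI) = -15·(2·2·(6-2)·(6-2·2)·(2+2·6)+2²·(6-2)²)/(120·6·2000) = -2/375 rad
Load 2 — applied couple M₀=8 kN·m at a=18/5 m (b=L-a=12/5):
  θ_2 = (R_Ax²/2 - M_Ax)/EI  [x≤a] with R_A=48/25, M_A=64/25 = ((48/25)·2²/2 - (64/25)·2)/2000 = -2/3125 rad
Load 3 — uniform load w=12 kN/m over full span:
  θ_3 = -wx(L-x)(L-2x)/(12EI) = -12·2·(6-2)·(6-2·2)/(12·2000) = -1/125 rad
Superposition: θ = Σ θ_i = -131/9375 rad ≈ -0.013973 rad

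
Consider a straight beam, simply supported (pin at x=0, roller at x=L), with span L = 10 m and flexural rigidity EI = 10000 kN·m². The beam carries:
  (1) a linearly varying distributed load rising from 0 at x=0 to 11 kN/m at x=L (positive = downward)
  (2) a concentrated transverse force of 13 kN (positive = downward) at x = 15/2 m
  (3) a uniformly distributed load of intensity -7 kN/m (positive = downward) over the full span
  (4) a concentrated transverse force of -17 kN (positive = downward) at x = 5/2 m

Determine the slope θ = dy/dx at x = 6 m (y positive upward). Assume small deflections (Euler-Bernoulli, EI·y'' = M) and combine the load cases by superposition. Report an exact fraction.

Load 1 — triangular load w₀=11 kN/m (0→w₀ over full span):
  θ_1 = -w₀(7L⁴-30L²x²+15x⁴)/(360LEI) = -11·(7·10⁴-30·10²·6²+15·6⁴)/(360·10·10000) = 319/56250 rad
Load 2 — point force P=13 kN at a=15/2 m (b=L-a=5/2):
  θ_2 = -Pb(L²-b²-3x²)/(6LEI)  [x≤a] = -13·(5/2)·(10²-(5/2)²-3·6²)/(6·10·10000) = 247/320000 rad
Load 3 — uniform load w=-7 kN/m over full span:
  θ_3 = -w(L³-6Lx²+4x³)/(24EI) = -(-7)·(10³-6·10·6²+4·6³)/(24·10000) = -259/30000 rad
Load 4 — point force P=-17 kN at a=5/2 m (b=L-a=15/2):
  θ_4 = -Pa(2L²-6Lx+3x²+a²)/(6LEI)  [x>a] = -(-17)·(5/2)·(2·10²-6·10·6+3·6²+(5/2)²)/(6·10·10000) = -1037/320000 rad
Superposition: θ = Σ θ_i = -39103/7200000 rad ≈ -0.005431 rad

θ(6) = -39103/7200000 rad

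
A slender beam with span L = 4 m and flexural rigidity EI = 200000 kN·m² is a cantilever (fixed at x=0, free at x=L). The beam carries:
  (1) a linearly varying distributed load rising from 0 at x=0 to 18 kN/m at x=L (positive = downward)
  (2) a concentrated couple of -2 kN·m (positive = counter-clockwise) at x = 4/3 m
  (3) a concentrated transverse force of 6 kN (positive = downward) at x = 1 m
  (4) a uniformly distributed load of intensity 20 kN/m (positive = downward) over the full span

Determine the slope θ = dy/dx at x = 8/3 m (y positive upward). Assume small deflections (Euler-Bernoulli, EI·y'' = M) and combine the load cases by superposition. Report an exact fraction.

Load 1 — triangular load w₀=18 kN/m (0→w₀ over full span):
  θ_1 = (w₀Lx²/4-w₀L²x/3-w₀x⁴/(24L))/EI = (18·4·(8/3)²/4-18·4²·(8/3)/3-18·(8/3)⁴/(24·4))/200000 = -58/84375 rad
Load 2 — applied couple M₀=-2 kN·m at a=4/3 m (b=L-a=8/3):
  θ_2 = M₀a/EI  [x>a] = (-2)·(4/3)/200000 = -1/75000 rad
Load 3 — point force P=6 kN at a=1 m (b=L-a=3):
  θ_3 = -Pa²/(2EI)  [x>a] = -6·1²/(2·200000) = -3/200000 rad
Load 4 — uniform load w=20 kN/m over full span:
  θ_4 = -wx(x²-3Lx+3L²)/(6EI) = -20·(8/3)·((8/3)²-3·4·(8/3)+3·4²)/(6·200000) = -52/50625 rad
Superposition: θ = Σ θ_i = -5647/3240000 rad ≈ -0.001743 rad

θ(8/3) = -5647/3240000 rad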